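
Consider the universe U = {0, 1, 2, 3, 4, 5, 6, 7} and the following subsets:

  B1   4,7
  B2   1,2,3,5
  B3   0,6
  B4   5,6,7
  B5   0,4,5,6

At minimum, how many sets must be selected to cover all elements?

B1, B2, B3 together cover {0, 1, 2, 3, 4, 5, 6, 7} — every element.
No 2 of the 5 sets cover everything (all 10 pairs fall short), so 3 is minimum.

3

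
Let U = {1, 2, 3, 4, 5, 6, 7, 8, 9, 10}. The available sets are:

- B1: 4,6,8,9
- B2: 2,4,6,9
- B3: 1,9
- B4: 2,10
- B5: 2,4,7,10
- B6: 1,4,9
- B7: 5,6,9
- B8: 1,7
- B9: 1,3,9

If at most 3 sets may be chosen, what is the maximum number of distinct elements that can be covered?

Choosing B1, B5, B9 covers {1, 2, 3, 4, 6, 7, 8, 9, 10} — 9 elements.
No choice of 3 sets does better; here 5 is left uncovered.

9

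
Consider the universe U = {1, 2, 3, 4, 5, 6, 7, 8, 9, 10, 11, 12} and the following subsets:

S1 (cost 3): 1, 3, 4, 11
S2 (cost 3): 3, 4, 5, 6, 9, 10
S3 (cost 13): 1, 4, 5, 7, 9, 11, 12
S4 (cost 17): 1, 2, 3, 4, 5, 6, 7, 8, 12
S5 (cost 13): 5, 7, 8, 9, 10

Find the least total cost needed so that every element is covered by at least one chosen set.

S1, S2, S4 cover every element at cost 3 + 3 + 17 = 23.
Any cover uses at least 3 sets; among all covering selections none totals below 23.

23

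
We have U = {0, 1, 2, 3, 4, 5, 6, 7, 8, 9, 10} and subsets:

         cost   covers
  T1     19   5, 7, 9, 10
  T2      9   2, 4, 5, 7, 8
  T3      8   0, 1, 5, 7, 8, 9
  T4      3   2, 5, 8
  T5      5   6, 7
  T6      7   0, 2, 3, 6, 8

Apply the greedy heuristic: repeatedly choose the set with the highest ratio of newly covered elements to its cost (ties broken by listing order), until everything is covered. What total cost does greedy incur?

Pick 1: T4 adds 3 new (2, 5, 8) at cost 3 (ratio 3/3).
Pick 2: T3 adds 4 new (0, 1, 7, 9) at cost 8 (ratio 4/8).
Pick 3: T6 adds 2 new (3, 6) at cost 7 (ratio 2/7).
Pick 4: T2 adds 1 new (4) at cost 9 (ratio 1/9).
Pick 5: T1 adds 1 new (10) at cost 19 (ratio 1/19).
Greedy total cost: 3 + 8 + 7 + 9 + 19 = 46. (The true optimum is 43, so greedy overshoots here.)

46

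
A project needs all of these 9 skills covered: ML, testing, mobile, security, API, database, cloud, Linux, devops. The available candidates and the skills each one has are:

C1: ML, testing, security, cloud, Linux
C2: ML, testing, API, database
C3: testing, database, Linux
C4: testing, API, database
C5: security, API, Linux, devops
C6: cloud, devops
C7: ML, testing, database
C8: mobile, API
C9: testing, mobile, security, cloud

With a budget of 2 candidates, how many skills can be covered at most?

Choosing C1, C2 covers {ML, testing, security, API, database, cloud, Linux} — 7 skills.
No choice of 2 candidates does better; here mobile, devops are left uncovered.

7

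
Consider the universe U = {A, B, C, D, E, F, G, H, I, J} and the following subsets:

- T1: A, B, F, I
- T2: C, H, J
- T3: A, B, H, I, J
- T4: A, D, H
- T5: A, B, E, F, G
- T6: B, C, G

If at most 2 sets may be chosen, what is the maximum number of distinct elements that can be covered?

8

Choosing T2, T5 covers {A, B, C, E, F, G, H, J} — 8 elements.
No choice of 2 sets does better; here D, I are left uncovered.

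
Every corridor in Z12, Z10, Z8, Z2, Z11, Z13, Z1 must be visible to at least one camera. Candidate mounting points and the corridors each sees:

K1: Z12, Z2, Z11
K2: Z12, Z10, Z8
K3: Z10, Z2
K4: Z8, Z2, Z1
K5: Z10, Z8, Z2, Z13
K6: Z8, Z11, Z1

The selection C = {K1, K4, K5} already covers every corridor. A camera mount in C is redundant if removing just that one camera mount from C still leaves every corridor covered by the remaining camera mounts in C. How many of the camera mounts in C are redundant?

Drop K1: Z12, Z11 uncovered — not redundant.
Drop K4: Z1 uncovered — not redundant.
Drop K5: Z10, Z13 uncovered — not redundant.
None of the camera mounts in C is redundant.

0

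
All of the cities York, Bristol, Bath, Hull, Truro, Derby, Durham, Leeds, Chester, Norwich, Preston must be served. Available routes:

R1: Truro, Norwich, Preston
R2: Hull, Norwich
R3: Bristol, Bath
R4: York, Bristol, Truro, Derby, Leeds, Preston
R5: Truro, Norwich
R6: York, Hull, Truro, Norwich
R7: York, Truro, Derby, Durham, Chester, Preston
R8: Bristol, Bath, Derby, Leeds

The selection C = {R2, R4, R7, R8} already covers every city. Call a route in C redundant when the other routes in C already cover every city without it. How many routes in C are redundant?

Drop R2: Hull, Norwich uncovered — not redundant.
Drop R4: the rest still cover every city — redundant.
Drop R7: Durham, Chester uncovered — not redundant.
Drop R8: Bath uncovered — not redundant.
1 redundant: R4.

1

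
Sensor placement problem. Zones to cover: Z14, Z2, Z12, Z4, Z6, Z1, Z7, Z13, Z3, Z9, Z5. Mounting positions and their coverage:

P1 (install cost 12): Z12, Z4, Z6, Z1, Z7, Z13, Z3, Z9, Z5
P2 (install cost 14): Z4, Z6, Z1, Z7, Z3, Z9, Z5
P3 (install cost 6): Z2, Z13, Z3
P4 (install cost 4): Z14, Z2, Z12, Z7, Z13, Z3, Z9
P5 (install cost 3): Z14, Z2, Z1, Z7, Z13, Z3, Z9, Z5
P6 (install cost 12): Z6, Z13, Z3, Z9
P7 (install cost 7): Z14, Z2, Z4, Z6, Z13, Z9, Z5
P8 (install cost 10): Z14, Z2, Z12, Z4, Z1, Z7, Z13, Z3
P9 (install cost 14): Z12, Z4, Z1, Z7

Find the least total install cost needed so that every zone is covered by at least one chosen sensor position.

14

P4, P5, P7 cover every zone at install cost 4 + 3 + 7 = 14.
Any cover uses at least 2 sensor positions; among all covering selections none totals below 14.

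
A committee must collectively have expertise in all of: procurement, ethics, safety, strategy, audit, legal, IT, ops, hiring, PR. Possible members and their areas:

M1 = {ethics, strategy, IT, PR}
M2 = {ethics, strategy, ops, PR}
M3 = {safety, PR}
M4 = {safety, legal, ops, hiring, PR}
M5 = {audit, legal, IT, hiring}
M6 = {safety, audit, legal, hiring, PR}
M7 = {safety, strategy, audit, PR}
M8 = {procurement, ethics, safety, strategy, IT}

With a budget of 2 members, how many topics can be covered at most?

9

Choosing M4, M8 covers {procurement, ethics, safety, strategy, legal, IT, ops, hiring, PR} — 9 topics.
No choice of 2 members does better; here audit is left uncovered.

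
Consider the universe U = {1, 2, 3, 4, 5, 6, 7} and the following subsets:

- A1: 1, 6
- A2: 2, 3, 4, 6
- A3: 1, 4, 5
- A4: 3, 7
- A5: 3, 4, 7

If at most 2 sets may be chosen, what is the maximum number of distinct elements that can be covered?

Choosing A2, A3 covers {1, 2, 3, 4, 5, 6} — 6 elements.
No choice of 2 sets does better; here 7 is left uncovered.

6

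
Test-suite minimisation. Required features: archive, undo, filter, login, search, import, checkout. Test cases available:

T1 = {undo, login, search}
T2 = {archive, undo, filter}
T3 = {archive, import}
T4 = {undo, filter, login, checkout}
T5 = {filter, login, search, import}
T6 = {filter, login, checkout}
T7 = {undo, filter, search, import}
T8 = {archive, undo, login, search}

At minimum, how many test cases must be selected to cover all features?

T1, T3, T4 together cover {archive, undo, filter, login, search, import, checkout} — every feature.
No 2 of the 8 test cases cover everything (all 28 pairs fall short), so 3 is minimum.

3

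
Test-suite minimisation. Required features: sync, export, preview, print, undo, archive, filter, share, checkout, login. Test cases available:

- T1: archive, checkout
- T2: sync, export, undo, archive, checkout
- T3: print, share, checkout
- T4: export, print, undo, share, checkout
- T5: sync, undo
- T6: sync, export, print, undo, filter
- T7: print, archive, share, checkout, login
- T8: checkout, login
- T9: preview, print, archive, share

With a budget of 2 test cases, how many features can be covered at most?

9

Choosing T6, T7 covers {sync, export, print, undo, archive, filter, share, checkout, login} — 9 features.
No choice of 2 test cases does better; here preview is left uncovered.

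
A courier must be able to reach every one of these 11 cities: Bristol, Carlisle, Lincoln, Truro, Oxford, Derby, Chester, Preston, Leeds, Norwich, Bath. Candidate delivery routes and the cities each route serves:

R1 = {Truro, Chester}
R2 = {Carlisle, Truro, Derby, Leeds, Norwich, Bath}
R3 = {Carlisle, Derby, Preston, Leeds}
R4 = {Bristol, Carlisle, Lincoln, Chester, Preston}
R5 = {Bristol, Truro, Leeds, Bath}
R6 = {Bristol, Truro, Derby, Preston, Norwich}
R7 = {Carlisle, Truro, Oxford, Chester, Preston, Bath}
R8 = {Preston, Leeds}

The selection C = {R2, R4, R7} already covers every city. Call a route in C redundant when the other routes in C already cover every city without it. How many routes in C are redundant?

0

Drop R2: Derby, Leeds, Norwich uncovered — not redundant.
Drop R4: Bristol, Lincoln uncovered — not redundant.
Drop R7: Oxford uncovered — not redundant.
None of the routes in C is redundant.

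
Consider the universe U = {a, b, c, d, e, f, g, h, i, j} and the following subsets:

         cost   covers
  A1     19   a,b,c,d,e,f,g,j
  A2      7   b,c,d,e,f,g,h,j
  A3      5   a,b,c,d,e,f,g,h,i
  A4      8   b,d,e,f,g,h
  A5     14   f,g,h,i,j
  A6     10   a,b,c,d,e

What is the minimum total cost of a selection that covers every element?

12

A2, A3 cover every element at cost 7 + 5 = 12.
Any cover uses at least 2 sets; among all covering selections none totals below 12.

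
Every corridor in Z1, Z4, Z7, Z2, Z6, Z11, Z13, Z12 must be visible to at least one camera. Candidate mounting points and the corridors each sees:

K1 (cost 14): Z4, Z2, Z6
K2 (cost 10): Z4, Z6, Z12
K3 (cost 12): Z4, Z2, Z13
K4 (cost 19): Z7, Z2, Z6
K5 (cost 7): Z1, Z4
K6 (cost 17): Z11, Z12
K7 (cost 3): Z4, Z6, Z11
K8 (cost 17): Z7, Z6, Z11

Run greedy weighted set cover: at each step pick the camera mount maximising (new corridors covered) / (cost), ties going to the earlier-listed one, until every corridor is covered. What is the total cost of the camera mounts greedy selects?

Pick 1: K7 adds 3 new (Z4, Z6, Z11) at cost 3 (ratio 3/3).
Pick 2: K3 adds 2 new (Z2, Z13) at cost 12 (ratio 2/12).
Pick 3: K5 adds 1 new (Z1) at cost 7 (ratio 1/7).
Pick 4: K2 adds 1 new (Z12) at cost 10 (ratio 1/10).
Pick 5: K8 adds 1 new (Z7) at cost 17 (ratio 1/17).
Greedy total cost: 3 + 12 + 7 + 10 + 17 = 49. (The true optimum is 46, so greedy overshoots here.)

49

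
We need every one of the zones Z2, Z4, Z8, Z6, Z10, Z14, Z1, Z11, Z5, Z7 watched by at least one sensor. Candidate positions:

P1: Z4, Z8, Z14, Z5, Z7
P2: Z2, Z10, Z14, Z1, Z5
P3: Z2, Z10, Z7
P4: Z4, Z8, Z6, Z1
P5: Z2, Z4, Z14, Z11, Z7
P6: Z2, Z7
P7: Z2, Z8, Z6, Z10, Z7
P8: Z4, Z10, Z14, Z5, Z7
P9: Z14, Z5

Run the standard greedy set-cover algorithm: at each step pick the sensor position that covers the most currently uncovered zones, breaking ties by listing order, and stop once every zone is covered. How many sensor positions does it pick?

Pick 1: P1 covers 5 new zones (Z4, Z8, Z14, Z5, Z7).
Pick 2: P2 covers 3 new zones (Z2, Z10, Z1).
Pick 3: P4 covers 1 new zones (Z6).
Pick 4: P5 covers 1 new zones (Z11).
Greedy uses 4 sensor positions. (The true minimum is 3.)

4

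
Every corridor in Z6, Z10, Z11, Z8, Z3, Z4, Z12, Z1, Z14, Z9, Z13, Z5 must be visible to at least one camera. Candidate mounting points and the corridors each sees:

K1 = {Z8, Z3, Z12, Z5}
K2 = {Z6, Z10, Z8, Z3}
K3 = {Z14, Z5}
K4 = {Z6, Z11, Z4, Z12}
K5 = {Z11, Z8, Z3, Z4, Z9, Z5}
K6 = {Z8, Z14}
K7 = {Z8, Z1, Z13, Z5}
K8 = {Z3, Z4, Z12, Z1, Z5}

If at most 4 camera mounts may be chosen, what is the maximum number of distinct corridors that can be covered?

Choosing K1, K2, K5, K7 covers {Z6, Z10, Z11, Z8, Z3, Z4, Z12, Z1, Z9, Z13, Z5} — 11 corridors.
No choice of 4 camera mounts does better; here Z14 is left uncovered.

11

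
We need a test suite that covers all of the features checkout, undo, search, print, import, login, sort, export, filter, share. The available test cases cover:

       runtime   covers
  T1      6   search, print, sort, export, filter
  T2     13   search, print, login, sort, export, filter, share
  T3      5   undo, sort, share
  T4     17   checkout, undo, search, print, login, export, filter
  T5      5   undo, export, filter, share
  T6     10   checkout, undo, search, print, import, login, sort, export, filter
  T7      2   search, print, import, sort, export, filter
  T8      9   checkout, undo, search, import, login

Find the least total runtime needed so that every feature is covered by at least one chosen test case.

T3, T6 cover every feature at runtime 5 + 10 = 15.
Any cover uses at least 2 test cases; among all covering selections none totals below 15.
Greedy by coverage-per-runtime would pick T7, T3, T8 for 16 — worse than the optimum 15.

15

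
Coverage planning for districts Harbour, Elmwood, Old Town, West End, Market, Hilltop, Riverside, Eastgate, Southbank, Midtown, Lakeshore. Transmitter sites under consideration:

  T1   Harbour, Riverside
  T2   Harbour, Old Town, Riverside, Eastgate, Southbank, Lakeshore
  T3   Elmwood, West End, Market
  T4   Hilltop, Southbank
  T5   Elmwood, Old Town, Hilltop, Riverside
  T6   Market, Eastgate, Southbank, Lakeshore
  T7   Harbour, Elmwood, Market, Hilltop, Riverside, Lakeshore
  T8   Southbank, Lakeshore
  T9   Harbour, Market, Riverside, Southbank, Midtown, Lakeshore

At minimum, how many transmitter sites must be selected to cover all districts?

T2, T3, T4, T9 together cover {Harbour, Elmwood, Old Town, West End, Market, Hilltop, Riverside, Eastgate, Southbank, Midtown, Lakeshore} — every district.
No 3 of the 9 transmitter sites cover everything (all 84 triples fall short), so 4 is minimum.

4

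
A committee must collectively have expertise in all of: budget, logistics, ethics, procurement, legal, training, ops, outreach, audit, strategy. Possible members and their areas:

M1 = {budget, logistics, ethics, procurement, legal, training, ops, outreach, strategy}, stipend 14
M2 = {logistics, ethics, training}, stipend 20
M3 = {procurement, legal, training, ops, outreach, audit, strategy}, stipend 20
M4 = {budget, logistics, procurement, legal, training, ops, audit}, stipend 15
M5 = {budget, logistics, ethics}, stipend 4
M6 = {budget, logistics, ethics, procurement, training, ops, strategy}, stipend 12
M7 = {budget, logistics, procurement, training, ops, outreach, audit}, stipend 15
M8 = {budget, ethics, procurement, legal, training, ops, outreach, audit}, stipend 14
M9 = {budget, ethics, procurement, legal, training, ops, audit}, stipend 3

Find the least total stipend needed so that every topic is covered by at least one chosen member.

17

M1, M9 cover every topic at stipend 14 + 3 = 17.
Any cover uses at least 2 members; among all covering selections none totals below 17.
Greedy by coverage-per-stipend would pick M9, M5, M1 for 21 — worse than the optimum 17.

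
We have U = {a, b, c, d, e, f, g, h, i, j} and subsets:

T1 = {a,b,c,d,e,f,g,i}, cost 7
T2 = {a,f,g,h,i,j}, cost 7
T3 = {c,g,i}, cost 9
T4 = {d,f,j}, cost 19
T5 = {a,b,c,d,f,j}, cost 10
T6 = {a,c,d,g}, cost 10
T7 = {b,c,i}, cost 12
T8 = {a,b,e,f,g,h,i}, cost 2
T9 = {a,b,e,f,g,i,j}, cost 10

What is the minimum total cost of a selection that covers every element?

12

T5, T8 cover every element at cost 10 + 2 = 12.
Any cover uses at least 2 sets; among all covering selections none totals below 12.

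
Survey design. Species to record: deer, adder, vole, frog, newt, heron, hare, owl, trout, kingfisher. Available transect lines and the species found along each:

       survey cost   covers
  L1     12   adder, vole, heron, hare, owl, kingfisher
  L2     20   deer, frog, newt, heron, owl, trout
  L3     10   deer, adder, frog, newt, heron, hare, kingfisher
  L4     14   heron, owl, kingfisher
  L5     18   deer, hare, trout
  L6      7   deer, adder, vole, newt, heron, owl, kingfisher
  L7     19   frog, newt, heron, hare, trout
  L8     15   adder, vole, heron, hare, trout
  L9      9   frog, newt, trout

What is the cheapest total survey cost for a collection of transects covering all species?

L6, L7 cover every species at survey cost 7 + 19 = 26.
Any cover uses at least 2 transects; among all covering selections none totals below 26.

26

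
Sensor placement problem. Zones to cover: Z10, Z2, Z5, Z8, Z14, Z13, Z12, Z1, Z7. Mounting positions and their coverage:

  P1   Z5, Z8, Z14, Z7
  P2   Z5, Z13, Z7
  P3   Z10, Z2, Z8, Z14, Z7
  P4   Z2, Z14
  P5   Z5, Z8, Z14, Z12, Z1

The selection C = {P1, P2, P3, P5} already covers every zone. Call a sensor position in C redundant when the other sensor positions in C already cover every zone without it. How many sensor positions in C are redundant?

Drop P1: the rest still cover every zone — redundant.
Drop P2: Z13 uncovered — not redundant.
Drop P3: Z10, Z2 uncovered — not redundant.
Drop P5: Z12, Z1 uncovered — not redundant.
1 redundant: P1.

1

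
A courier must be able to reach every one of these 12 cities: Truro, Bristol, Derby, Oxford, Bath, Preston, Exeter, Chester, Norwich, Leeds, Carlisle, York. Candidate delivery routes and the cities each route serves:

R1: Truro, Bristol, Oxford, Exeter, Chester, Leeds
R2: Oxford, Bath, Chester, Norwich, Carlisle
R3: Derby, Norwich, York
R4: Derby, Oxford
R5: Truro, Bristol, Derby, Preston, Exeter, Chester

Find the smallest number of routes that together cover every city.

R1, R2, R3, R5 together cover {Truro, Bristol, Derby, Oxford, Bath, Preston, Exeter, Chester, Norwich, Leeds, Carlisle, York} — every city.
No 3 of the 5 routes cover everything (all 10 triples fall short), so 4 is minimum.

4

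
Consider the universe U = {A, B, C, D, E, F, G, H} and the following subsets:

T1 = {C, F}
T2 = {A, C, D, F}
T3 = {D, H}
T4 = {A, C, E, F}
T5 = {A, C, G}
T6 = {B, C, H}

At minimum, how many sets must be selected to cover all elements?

T2, T4, T5, T6 together cover {A, B, C, D, E, F, G, H} — every element.
No 3 of the 6 sets cover everything (all 20 triples fall short), so 4 is minimum.

4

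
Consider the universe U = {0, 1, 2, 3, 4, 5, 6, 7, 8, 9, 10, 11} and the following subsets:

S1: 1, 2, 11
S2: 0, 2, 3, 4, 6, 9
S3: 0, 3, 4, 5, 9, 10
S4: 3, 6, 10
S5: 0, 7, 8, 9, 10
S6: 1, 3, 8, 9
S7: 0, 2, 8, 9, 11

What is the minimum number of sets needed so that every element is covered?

S1, S2, S3, S5 together cover {0, 1, 2, 3, 4, 5, 6, 7, 8, 9, 10, 11} — every element.
No 3 of the 7 sets cover everything (all 35 triples fall short), so 4 is minimum.

4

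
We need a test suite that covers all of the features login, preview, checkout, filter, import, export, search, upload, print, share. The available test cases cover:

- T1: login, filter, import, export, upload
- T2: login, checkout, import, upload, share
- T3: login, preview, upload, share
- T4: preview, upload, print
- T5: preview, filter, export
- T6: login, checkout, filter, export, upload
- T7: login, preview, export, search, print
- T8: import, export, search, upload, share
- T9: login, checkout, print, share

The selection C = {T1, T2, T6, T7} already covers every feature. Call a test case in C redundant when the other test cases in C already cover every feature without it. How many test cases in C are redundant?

2

Drop T1: the rest still cover every feature — redundant.
Drop T2: share uncovered — not redundant.
Drop T6: the rest still cover every feature — redundant.
Drop T7: preview, search, print uncovered — not redundant.
2 redundant: T1, T6.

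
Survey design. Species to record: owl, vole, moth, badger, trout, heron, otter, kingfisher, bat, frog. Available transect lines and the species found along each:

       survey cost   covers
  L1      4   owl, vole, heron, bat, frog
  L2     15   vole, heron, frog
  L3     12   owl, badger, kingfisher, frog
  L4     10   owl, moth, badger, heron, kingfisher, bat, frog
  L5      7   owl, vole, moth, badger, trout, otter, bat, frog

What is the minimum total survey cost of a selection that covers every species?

L4, L5 cover every species at survey cost 10 + 7 = 17.
Any cover uses at least 2 transects; among all covering selections none totals below 17.
Greedy by coverage-per-survey cost would pick L1, L5, L4 for 21 — worse than the optimum 17.

17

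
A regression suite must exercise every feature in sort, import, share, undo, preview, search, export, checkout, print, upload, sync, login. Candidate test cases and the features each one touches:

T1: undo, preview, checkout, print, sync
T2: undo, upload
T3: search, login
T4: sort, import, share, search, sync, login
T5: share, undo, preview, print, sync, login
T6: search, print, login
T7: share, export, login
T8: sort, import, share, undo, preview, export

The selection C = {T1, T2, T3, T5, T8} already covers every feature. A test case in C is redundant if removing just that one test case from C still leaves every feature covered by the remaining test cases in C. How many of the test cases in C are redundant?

Drop T1: checkout uncovered — not redundant.
Drop T2: upload uncovered — not redundant.
Drop T3: search uncovered — not redundant.
Drop T5: the rest still cover every feature — redundant.
Drop T8: sort, import, export uncovered — not redundant.
1 redundant: T5.

1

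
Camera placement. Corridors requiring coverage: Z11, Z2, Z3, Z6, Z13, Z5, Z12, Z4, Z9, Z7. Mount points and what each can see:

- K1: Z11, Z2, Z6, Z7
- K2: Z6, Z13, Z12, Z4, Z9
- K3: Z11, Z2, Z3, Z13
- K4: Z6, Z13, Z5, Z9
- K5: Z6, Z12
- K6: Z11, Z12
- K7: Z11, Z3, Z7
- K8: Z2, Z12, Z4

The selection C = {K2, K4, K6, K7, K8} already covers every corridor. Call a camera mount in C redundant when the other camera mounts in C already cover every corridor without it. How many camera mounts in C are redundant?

2

Drop K2: the rest still cover every corridor — redundant.
Drop K4: Z5 uncovered — not redundant.
Drop K6: the rest still cover every corridor — redundant.
Drop K7: Z3, Z7 uncovered — not redundant.
Drop K8: Z2 uncovered — not redundant.
2 redundant: K2, K6.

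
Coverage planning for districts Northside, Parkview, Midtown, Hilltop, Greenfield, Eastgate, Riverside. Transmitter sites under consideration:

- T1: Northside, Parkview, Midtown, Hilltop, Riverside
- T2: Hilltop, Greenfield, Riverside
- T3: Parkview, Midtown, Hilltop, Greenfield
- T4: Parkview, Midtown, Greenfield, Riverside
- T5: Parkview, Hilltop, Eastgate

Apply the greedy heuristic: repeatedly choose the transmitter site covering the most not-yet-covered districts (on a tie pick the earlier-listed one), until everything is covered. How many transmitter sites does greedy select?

3

Pick 1: T1 covers 5 new districts (Northside, Parkview, Midtown, Hilltop, Riverside).
Pick 2: T2 covers 1 new districts (Greenfield).
Pick 3: T5 covers 1 new districts (Eastgate).
Greedy uses 3 transmitter sites.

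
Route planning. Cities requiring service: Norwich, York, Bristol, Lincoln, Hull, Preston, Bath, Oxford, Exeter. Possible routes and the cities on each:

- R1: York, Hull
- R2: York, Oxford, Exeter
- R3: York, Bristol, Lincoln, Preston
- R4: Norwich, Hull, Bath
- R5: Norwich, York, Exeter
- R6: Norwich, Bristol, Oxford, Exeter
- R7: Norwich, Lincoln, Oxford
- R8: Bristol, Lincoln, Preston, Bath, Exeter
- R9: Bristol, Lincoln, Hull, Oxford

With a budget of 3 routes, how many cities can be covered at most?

9

Choosing R1, R6, R8 covers {Norwich, York, Bristol, Lincoln, Hull, Preston, Bath, Oxford, Exeter} — 9 cities.
That is all 9 cities.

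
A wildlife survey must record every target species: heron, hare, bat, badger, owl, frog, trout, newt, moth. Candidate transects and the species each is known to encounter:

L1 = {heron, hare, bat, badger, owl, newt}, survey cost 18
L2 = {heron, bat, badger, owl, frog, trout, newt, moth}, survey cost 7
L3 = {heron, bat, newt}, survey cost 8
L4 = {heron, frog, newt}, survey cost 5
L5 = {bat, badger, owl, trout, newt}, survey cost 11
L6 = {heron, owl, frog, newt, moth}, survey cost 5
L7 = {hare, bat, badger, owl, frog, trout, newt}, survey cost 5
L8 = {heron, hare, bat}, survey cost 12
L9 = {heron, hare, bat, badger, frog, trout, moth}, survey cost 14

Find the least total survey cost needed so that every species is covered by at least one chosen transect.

L6, L7 cover every species at survey cost 5 + 5 = 10.
Any cover uses at least 2 transects; among all covering selections none totals below 10.

10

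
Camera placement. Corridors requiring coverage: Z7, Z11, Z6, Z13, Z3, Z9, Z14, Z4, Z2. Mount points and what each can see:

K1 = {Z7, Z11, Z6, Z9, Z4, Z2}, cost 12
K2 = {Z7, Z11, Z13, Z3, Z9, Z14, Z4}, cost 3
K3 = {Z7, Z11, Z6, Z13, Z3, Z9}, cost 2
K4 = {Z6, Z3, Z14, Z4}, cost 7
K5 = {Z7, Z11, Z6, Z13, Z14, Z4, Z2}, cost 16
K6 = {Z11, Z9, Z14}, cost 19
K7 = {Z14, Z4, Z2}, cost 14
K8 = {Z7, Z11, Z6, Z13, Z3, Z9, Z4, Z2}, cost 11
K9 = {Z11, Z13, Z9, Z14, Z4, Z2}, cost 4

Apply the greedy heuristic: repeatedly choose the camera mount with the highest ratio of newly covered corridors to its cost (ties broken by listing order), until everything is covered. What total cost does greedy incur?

6

Pick 1: K3 adds 6 new (Z7, Z11, Z6, Z13, Z3, Z9) at cost 2 (ratio 6/2).
Pick 2: K9 adds 3 new (Z14, Z4, Z2) at cost 4 (ratio 3/4).
Greedy total cost: 2 + 4 = 6.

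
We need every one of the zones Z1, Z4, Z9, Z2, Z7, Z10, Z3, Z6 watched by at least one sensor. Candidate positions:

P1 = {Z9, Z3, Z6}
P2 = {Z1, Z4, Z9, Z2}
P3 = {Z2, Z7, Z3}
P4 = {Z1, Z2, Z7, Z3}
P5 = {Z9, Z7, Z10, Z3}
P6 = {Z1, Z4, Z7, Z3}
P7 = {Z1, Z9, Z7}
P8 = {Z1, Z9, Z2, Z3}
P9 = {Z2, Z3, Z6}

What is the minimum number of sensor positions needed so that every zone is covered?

3

P1, P2, P5 together cover {Z1, Z4, Z9, Z2, Z7, Z10, Z3, Z6} — every zone.
No 2 of the 9 sensor positions cover everything (all 36 pairs fall short), so 3 is minimum.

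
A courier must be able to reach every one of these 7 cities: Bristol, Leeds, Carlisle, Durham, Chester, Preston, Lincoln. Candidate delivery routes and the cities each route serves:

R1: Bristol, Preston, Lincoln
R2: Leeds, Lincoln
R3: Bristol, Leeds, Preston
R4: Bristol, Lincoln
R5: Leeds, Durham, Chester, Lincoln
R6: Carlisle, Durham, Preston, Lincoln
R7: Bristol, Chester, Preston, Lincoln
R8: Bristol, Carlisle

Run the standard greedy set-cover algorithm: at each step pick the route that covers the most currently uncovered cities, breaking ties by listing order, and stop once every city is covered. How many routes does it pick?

3

Pick 1: R5 covers 4 new cities (Leeds, Durham, Chester, Lincoln).
Pick 2: R1 covers 2 new cities (Bristol, Preston).
Pick 3: R6 covers 1 new cities (Carlisle).
Greedy uses 3 routes.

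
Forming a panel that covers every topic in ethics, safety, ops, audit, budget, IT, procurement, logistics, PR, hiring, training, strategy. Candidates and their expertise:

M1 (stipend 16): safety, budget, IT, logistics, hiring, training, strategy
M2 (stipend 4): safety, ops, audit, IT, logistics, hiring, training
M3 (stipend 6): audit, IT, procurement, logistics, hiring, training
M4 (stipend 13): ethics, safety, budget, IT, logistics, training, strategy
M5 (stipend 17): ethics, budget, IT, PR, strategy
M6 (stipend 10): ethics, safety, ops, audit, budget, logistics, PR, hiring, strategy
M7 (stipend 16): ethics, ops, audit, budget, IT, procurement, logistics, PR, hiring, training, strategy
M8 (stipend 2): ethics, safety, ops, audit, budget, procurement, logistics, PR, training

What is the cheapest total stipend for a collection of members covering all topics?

16

M3, M6 cover every topic at stipend 6 + 10 = 16.
Any cover uses at least 2 members; among all covering selections none totals below 16.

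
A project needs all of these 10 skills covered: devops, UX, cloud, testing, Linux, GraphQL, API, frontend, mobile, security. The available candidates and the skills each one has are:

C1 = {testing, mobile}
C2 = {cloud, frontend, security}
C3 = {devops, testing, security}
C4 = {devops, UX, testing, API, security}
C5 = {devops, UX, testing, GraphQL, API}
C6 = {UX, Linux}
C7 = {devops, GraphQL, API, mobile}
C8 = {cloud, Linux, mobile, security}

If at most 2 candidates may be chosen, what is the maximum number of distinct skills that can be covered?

9

Choosing C5, C8 covers {devops, UX, cloud, testing, Linux, GraphQL, API, mobile, security} — 9 skills.
No choice of 2 candidates does better; here frontend is left uncovered.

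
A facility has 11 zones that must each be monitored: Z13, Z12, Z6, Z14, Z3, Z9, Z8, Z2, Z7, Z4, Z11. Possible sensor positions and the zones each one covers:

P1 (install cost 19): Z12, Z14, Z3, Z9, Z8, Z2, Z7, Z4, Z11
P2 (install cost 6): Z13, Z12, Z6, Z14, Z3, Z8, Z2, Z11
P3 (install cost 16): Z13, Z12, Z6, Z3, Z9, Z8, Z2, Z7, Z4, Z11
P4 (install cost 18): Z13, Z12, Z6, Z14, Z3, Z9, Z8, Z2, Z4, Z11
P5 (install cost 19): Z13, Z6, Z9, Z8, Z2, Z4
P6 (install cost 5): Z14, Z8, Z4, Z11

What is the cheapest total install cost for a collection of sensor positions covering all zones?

P3, P6 cover every zone at install cost 16 + 5 = 21.
Any cover uses at least 2 sensor positions; among all covering selections none totals below 21.

21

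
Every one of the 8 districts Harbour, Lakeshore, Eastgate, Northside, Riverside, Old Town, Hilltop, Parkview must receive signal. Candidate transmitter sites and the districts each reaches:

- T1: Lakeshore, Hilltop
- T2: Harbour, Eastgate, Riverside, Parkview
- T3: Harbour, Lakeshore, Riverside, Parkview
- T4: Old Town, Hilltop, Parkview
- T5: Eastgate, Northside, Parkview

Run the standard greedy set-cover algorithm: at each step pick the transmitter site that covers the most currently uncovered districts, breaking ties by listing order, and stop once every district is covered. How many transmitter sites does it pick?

Pick 1: T2 covers 4 new districts (Harbour, Eastgate, Riverside, Parkview).
Pick 2: T1 covers 2 new districts (Lakeshore, Hilltop).
Pick 3: T4 covers 1 new districts (Old Town).
Pick 4: T5 covers 1 new districts (Northside).
Greedy uses 4 transmitter sites. (The true minimum is 3.)

4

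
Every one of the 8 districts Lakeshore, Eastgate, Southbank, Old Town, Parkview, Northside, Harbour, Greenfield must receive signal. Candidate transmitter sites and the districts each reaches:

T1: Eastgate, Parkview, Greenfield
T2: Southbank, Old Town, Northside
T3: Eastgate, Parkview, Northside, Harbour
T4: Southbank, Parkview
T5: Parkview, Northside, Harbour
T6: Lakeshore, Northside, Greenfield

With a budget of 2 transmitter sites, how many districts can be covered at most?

Choosing T1, T2 covers {Eastgate, Southbank, Old Town, Parkview, Northside, Greenfield} — 6 districts.
No choice of 2 transmitter sites does better; here Lakeshore, Harbour are left uncovered.

6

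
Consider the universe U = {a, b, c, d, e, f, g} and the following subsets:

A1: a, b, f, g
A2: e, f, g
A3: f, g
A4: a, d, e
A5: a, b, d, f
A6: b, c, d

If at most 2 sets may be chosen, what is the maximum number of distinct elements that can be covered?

6

Choosing A1, A4 covers {a, b, d, e, f, g} — 6 elements.
No choice of 2 sets does better; here c is left uncovered.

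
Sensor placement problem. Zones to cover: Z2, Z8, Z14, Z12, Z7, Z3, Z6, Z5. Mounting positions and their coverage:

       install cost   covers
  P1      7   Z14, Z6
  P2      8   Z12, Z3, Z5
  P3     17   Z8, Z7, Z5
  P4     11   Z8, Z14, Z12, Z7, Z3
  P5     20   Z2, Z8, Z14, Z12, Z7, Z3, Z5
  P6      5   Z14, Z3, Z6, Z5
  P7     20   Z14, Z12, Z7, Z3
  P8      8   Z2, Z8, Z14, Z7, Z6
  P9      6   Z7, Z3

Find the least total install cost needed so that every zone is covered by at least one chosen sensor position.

P2, P8 cover every zone at install cost 8 + 8 = 16.
Any cover uses at least 2 sensor positions; among all covering selections none totals below 16.
Greedy by coverage-per-install cost would pick P6, P8, P2 for 21 — worse than the optimum 16.

16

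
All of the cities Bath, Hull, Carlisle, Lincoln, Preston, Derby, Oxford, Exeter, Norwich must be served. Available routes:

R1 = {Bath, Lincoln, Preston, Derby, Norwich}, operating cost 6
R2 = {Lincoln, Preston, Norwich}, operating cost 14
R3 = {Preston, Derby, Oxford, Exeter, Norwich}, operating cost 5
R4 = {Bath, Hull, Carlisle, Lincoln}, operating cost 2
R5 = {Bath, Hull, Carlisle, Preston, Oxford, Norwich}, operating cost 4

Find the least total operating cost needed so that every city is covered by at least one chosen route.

R3, R4 cover every city at operating cost 5 + 2 = 7.
Any cover uses at least 2 routes; among all covering selections none totals below 7.

7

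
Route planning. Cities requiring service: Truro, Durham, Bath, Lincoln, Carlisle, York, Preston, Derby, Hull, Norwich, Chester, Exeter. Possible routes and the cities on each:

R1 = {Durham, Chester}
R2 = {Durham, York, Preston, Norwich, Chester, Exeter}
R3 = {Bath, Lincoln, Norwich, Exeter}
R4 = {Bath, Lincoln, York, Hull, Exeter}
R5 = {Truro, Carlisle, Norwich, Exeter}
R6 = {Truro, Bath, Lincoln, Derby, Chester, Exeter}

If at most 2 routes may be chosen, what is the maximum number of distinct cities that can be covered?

Choosing R2, R6 covers {Truro, Durham, Bath, Lincoln, York, Preston, Derby, Norwich, Chester, Exeter} — 10 cities.
No choice of 2 routes does better; here Carlisle, Hull are left uncovered.

10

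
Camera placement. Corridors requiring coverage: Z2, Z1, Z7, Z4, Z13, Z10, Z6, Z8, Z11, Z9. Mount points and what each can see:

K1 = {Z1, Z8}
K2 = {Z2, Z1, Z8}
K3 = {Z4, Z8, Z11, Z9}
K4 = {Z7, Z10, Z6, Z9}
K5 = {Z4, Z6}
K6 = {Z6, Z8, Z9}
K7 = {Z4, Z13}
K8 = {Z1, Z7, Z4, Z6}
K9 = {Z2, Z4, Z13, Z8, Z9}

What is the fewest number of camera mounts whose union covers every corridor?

K1, K3, K4, K9 together cover {Z2, Z1, Z7, Z4, Z13, Z10, Z6, Z8, Z11, Z9} — every corridor.
No 3 of the 9 camera mounts cover everything (all 84 triples fall short), so 4 is minimum.

4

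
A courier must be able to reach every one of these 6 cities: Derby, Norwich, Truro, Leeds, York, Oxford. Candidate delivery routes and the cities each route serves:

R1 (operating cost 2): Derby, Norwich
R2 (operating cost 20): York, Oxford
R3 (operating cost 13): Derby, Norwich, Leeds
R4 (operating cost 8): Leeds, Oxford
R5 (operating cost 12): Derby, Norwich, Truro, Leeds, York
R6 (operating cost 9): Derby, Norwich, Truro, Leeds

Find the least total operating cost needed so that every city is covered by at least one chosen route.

R4, R5 cover every city at operating cost 8 + 12 = 20.
Any cover uses at least 2 routes; among all covering selections none totals below 20.
Greedy by coverage-per-operating cost would pick R1, R4, R5 for 22 — worse than the optimum 20.

20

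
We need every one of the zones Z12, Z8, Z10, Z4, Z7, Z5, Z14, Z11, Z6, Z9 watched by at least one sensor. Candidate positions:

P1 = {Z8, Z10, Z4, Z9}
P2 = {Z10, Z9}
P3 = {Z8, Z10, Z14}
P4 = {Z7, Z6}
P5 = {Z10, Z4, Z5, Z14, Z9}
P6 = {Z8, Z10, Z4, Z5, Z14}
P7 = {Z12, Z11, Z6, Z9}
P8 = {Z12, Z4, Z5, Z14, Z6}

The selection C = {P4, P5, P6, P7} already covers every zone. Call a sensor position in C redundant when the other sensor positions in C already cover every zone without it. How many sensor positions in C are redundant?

Drop P4: Z7 uncovered — not redundant.
Drop P5: the rest still cover every zone — redundant.
Drop P6: Z8 uncovered — not redundant.
Drop P7: Z12, Z11 uncovered — not redundant.
1 redundant: P5.

1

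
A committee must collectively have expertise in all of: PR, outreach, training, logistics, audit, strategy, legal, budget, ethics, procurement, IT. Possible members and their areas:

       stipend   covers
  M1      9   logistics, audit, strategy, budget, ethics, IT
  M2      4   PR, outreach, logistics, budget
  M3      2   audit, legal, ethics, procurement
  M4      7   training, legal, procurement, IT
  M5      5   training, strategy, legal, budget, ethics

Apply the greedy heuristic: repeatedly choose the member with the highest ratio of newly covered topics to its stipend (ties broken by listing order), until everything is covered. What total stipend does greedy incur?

18

Pick 1: M3 adds 4 new (audit, legal, ethics, procurement) at stipend 2 (ratio 4/2).
Pick 2: M2 adds 4 new (PR, outreach, logistics, budget) at stipend 4 (ratio 4/4).
Pick 3: M5 adds 2 new (training, strategy) at stipend 5 (ratio 2/5).
Pick 4: M4 adds 1 new (IT) at stipend 7 (ratio 1/7).
Greedy total stipend: 2 + 4 + 5 + 7 = 18.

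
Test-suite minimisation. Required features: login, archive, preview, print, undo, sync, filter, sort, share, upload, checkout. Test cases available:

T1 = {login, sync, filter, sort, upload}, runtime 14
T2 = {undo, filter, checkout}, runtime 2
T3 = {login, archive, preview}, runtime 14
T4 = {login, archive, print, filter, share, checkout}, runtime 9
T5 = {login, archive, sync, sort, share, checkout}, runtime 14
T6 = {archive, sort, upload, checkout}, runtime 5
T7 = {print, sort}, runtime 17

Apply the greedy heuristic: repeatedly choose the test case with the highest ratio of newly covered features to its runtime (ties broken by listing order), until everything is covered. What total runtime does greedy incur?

Pick 1: T2 adds 3 new (undo, filter, checkout) at runtime 2 (ratio 3/2).
Pick 2: T6 adds 3 new (archive, sort, upload) at runtime 5 (ratio 3/5).
Pick 3: T4 adds 3 new (login, print, share) at runtime 9 (ratio 3/9).
Pick 4: T1 adds 1 new (sync) at runtime 14 (ratio 1/14).
Pick 5: T3 adds 1 new (preview) at runtime 14 (ratio 1/14).
Greedy total runtime: 2 + 5 + 9 + 14 + 14 = 44. (The true optimum is 39, so greedy overshoots here.)

44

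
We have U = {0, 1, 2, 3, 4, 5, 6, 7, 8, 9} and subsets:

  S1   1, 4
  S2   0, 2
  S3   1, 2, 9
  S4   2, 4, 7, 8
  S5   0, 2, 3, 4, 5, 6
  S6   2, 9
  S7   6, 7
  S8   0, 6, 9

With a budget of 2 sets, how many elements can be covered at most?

Choosing S3, S5 covers {0, 1, 2, 3, 4, 5, 6, 9} — 8 elements.
No choice of 2 sets does better; here 7, 8 are left uncovered.

8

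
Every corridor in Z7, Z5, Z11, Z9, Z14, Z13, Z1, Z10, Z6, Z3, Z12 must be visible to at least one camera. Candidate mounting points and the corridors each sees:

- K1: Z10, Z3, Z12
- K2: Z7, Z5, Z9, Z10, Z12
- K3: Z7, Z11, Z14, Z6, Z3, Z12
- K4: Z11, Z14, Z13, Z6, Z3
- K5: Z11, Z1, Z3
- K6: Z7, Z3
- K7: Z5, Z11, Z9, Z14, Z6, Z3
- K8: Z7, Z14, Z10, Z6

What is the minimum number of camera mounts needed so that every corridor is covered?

3

K2, K4, K5 together cover {Z7, Z5, Z11, Z9, Z14, Z13, Z1, Z10, Z6, Z3, Z12} — every corridor.
No 2 of the 8 camera mounts cover everything (all 28 pairs fall short), so 3 is minimum.
Greedy (largest uncovered first) would take K3, K2, K4, K5 — 4 camera mounts — but 3 suffice.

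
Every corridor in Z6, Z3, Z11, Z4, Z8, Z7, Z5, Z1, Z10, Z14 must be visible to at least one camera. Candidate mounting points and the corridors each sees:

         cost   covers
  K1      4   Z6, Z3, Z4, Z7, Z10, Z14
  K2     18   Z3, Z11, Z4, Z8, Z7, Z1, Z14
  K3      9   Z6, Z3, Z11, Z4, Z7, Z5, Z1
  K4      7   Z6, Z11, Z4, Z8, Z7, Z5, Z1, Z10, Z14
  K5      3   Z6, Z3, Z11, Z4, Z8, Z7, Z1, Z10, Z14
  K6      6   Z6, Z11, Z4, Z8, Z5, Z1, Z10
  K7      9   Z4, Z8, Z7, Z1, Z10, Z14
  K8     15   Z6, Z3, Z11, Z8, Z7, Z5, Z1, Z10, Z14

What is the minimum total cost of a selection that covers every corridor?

K5, K6 cover every corridor at cost 3 + 6 = 9.
Any cover uses at least 2 camera mounts; among all covering selections none totals below 9.

9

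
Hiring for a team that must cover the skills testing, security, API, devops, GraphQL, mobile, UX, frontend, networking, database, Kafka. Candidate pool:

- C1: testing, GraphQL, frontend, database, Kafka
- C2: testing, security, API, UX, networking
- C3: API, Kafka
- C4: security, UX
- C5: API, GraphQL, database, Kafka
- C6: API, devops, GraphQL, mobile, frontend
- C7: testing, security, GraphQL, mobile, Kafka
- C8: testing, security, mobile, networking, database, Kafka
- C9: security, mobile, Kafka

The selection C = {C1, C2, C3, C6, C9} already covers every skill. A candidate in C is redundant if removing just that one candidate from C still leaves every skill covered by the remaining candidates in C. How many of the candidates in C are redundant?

Drop C1: database uncovered — not redundant.
Drop C2: UX, networking uncovered — not redundant.
Drop C3: the rest still cover every skill — redundant.
Drop C6: devops uncovered — not redundant.
Drop C9: the rest still cover every skill — redundant.
2 redundant: C3, C9.

2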